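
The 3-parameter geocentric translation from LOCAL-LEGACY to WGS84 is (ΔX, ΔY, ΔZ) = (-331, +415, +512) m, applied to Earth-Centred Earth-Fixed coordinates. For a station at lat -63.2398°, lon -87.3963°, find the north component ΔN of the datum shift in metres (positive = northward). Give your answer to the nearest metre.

At φ = -63.2398°, λ = -87.3963°: sin φ = -0.892899, cos φ = 0.450257, sin λ = -0.998968, cos λ = 0.045427.
ΔN = −sin φ cos λ·ΔX − sin φ sin λ·ΔY + cos φ·ΔZ = −(-0.892899)(0.045427)(-331) − (-0.892899)(-0.998968)(415) + (0.450257)(512) = -153.06 m.

ΔN = -153 m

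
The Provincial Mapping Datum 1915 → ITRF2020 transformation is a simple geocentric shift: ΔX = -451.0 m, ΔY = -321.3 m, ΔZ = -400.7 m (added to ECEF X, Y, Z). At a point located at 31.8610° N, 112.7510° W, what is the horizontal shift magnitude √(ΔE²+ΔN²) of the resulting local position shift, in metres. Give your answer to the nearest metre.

657 m

The local east axis at (φ, λ) is (−sin λ, cos λ, 0), so ΔE = −sin(-112.7510°)·(-451.0) + cos(-112.7510°)·(-321.3) = -291.65 m.
The local north axis is (−sin φ cos λ, −sin φ sin λ, cos φ), giving ΔN = -92.066 − 156.406 − 340.327 = -588.80 m.
Horizontal magnitude = √(ΔE² + ΔN²) = √((-291.65)² + (-588.80)²) = 657.07 m.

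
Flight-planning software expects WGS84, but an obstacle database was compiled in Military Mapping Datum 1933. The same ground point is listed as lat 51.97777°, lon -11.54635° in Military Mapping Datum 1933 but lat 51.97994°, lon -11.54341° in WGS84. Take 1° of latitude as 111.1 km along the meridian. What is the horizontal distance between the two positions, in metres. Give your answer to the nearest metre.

314 m

Δφ = 51.97994° − 51.97777° = +0.00217°; Δλ = -11.54341° − -11.54635° = +0.00294°.
ΔN = Δφ × 111100 = 241.1 m; ΔE = Δλ × 111100 × cos(51.97777°) = +0.00294 × 111100 × 0.615967 = 201.2 m.
Distance = √(ΔE² + ΔN²) = √(201.2² + 241.1²) = 314.0 m.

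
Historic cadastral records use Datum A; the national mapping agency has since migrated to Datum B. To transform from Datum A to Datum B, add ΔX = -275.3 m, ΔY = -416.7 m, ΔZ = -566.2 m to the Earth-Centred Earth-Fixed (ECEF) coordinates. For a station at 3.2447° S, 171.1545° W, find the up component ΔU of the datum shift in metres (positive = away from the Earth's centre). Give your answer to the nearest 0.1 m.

The local up (radial) axis is (cos φ cos λ, cos φ sin λ, sin φ), giving ΔU = 271.590 + 63.973 + 32.047 = 367.61 m.

ΔU = 367.6 m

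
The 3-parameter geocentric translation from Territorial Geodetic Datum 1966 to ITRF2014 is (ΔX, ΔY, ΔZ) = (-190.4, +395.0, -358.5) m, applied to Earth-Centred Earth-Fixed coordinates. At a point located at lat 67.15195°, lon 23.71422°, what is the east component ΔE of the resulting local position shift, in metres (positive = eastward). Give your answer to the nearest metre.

ΔE = 438 m

At φ = 67.15195°, λ = 23.71422°: sin φ = 0.921538, cos φ = 0.388289, sin λ = 0.402175, cos λ = 0.915563.
ΔE = −sin λ·ΔX + cos λ·ΔY = −(0.402175)·(-190.4) + (0.915563)·(395.0) = 438.22 m.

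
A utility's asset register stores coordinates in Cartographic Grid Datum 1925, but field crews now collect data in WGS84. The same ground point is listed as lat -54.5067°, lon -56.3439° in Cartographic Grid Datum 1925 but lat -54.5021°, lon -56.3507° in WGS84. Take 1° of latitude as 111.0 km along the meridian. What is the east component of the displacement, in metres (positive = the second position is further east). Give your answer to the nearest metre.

Δφ = -54.5021° − -54.5067° = +0.0046°; Δλ = -56.3507° − -56.3439° = -0.0068°.
ΔN = Δφ × 111000 = 510.6 m; ΔE = Δλ × 111000 × cos(-54.5067°) = -0.0068 × 111000 × 0.580608 = -438.2 m.

ΔE = -438 m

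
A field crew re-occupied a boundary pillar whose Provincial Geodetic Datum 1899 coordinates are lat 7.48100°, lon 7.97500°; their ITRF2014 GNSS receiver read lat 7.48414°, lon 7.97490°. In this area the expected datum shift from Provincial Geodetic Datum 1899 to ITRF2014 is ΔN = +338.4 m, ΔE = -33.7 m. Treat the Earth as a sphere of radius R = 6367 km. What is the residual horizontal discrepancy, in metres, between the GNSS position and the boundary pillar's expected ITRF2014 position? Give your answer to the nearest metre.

25 m

Observed coordinate differences: Δφ = +0.00314°, Δλ = -0.00010°.
Converting to metres (1° lat = 111125 m, cos φ = 0.991488): observed ΔN = 348.9 m, observed ΔE = -11.0 m.
Subtracting the expected shift leaves a residual of 348.9 − (338.4) = 10.5 m north and -11.0 − (-33.7) = 22.7 m east.
Residual distance = √(10.5² + 22.7²) = 25.0 m.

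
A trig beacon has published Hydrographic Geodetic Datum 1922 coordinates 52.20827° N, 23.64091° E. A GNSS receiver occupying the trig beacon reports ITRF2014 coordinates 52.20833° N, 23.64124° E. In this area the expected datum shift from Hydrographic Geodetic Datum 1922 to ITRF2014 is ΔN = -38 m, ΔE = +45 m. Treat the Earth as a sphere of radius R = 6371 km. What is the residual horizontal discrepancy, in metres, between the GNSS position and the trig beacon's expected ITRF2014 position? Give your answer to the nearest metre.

50 m

Observed coordinate differences: Δφ = +0.00006°, Δλ = +0.00033°.
Converting to metres (1° lat = 111195 m, cos φ = 0.612793): observed ΔN = 6.7 m, observed ΔE = 22.5 m.
Subtracting the expected shift leaves a residual of 6.7 − (-38) = 44.7 m north and 22.5 − (45) = -22.5 m east.
Residual distance = √(44.7² + (-22.5)²) = 50.0 m.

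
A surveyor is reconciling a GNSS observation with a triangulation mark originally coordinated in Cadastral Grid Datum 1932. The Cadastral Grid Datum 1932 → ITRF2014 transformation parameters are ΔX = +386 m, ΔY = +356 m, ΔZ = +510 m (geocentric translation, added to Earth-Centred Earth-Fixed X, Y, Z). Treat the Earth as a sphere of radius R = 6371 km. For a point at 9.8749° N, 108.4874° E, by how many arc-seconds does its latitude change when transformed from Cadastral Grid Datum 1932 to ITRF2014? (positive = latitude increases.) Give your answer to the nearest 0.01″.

sin φ = 0.171498, cos φ = 0.985185, sin λ = 0.948393, cos λ = -0.317096.
North component: ΔN = −sin φ cos λ·ΔX − sin φ sin λ·ΔY + cos φ·ΔZ = −(0.171498)(-0.317096)(386) − (0.171498)(0.948393)(356) + (0.985185)(510) = 465.53 m.
1° of latitude spans πR/180 = 111195 m, so Δφ = 465.53 / 111195 × 3600 = 15.072″.

Δφ = 15.07″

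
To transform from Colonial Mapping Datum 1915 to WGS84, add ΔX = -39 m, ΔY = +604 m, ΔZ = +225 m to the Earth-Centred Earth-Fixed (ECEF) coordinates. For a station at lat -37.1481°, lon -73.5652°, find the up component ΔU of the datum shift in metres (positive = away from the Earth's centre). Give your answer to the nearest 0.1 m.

The local up (radial) axis is (cos φ cos λ, cos φ sin λ, sin φ), giving ΔU = -8.795 − 461.764 − 135.872 = -606.43 m.

ΔU = -606.4 m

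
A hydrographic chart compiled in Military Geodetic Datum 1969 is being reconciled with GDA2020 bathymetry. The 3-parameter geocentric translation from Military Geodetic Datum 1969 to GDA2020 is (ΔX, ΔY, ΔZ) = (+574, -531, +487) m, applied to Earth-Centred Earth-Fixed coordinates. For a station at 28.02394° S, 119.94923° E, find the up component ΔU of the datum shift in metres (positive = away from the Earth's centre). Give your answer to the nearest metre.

ΔU = -888 m

At φ = -28.02394°, λ = 119.94923°: sin φ = -0.469840, cos φ = 0.882751, sin λ = 0.866468, cos λ = -0.499232.
ΔU = cos φ cos λ·ΔX + cos φ sin λ·ΔY + sin φ·ΔZ = (0.882751)(-0.499232)(574) + (0.882751)(0.866468)(-531) + (-0.469840)(487) = -887.92 m.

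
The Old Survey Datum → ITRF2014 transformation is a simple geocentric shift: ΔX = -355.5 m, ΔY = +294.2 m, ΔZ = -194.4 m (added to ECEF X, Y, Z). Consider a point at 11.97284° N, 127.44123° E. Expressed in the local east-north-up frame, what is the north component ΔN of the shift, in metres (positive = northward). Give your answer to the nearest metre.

ΔN = -283 m

The local north axis is (−sin φ cos λ, −sin φ sin λ, cos φ), giving ΔN = -44.835 − 48.457 − 190.171 = -283.46 m.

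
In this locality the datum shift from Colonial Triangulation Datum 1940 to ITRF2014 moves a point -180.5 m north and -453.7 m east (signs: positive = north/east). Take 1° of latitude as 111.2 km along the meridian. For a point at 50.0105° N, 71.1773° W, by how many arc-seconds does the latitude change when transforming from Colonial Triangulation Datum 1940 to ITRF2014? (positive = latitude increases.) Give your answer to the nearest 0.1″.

Δφ = -5.8″

1° of latitude = 111.2 km, so Δφ = -180.5 / 111200 = -0.0016232° = -5.844″.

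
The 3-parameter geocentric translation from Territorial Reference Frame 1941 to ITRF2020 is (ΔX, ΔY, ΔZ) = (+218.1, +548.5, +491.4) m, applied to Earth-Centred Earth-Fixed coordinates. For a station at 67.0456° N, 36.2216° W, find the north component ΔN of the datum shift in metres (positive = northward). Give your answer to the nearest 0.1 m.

ΔN = 328.1 m

At φ = 67.0456°, λ = -36.2216°: sin φ = 0.920816, cos φ = 0.389998, sin λ = -0.590910, cos λ = 0.806738.
ΔN = −sin φ cos λ·ΔX − sin φ sin λ·ΔY + cos φ·ΔZ = −(0.920816)(0.806738)(218.1) − (0.920816)(-0.590910)(548.5) + (0.389998)(491.4) = 328.08 m.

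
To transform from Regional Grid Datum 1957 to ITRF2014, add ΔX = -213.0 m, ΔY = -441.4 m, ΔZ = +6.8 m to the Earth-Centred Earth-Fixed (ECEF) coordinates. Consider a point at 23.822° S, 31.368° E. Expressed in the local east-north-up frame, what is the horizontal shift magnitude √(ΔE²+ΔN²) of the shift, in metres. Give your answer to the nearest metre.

310 m

The local east axis at (φ, λ) is (−sin λ, cos λ, 0), so ΔE = −sin(31.368°)·(-213.0) + cos(31.368°)·(-441.4) = -266.01 m.
The local north axis is (−sin φ cos λ, −sin φ sin λ, cos φ), giving ΔN = -73.456 − 92.801 + 6.221 = -160.04 m.
Horizontal magnitude = √(ΔE² + ΔN²) = √((-266.01)² + (-160.04)²) = 310.44 m.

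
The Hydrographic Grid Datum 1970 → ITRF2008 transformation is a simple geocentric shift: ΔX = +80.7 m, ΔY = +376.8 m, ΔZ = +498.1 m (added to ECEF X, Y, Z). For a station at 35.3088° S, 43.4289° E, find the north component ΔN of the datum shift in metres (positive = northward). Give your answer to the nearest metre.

ΔN = 590 m

The local north axis is (−sin φ cos λ, −sin φ sin λ, cos φ), giving ΔN = 33.874 + 149.716 + 406.474 = 590.06 m.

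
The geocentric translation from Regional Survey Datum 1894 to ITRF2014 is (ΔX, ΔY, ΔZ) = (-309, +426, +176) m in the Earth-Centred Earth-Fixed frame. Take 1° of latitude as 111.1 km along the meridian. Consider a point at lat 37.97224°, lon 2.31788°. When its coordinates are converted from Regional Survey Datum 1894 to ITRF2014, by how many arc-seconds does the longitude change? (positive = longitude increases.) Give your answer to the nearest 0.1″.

sin φ = 0.615280, cos φ = 0.788309, sin λ = 0.040444, cos λ = 0.999182.
East component: ΔE = −sin λ·ΔX + cos λ·ΔY = −(0.040444)(-309) + (0.999182)(426) = 438.15 m.
1° of latitude spans 111100 m; at latitude φ, 1° of longitude spans that × cos φ = 87581.1 m, so Δλ = 438.15 / 87581.1 × 3600 = 18.010″.

Δλ = 18.0″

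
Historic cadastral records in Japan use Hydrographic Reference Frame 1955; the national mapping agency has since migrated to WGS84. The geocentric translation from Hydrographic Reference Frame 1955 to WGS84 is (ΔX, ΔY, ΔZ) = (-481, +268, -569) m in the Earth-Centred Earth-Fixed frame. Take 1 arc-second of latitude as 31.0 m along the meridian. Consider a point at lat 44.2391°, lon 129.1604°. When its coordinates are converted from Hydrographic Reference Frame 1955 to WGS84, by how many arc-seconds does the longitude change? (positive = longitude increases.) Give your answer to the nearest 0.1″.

sin φ = 0.697654, cos φ = 0.716435, sin λ = 0.775381, cos λ = -0.631494.
East component: ΔE = −sin λ·ΔX + cos λ·ΔY = −(0.775381)(-481) + (-0.631494)(268) = 203.72 m.
1° of latitude spans 3600 × 31.00 = 111600 m; at latitude φ, 1° of longitude spans that × cos φ = 79954.1 m, so Δλ = 203.72 / 79954.1 × 3600 = 9.173″.

Δλ = 9.2″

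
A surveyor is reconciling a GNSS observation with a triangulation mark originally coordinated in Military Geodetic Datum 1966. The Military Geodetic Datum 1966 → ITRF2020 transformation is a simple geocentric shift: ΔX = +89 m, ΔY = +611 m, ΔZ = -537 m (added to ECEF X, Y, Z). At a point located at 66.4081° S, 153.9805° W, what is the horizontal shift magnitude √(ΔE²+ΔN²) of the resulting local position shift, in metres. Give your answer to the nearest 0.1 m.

The local east axis at (φ, λ) is (−sin λ, cos λ, 0), so ΔE = −sin(-153.9805°)·89 + cos(-153.9805°)·611 = -510.03 m.
The local north axis is (−sin φ cos λ, −sin φ sin λ, cos φ), giving ΔN = -73.295 − 245.629 − 214.918 = -533.84 m.
Horizontal magnitude = √(ΔE² + ΔN²) = √((-510.03)² + (-533.84)²) = 738.32 m.

738.3 m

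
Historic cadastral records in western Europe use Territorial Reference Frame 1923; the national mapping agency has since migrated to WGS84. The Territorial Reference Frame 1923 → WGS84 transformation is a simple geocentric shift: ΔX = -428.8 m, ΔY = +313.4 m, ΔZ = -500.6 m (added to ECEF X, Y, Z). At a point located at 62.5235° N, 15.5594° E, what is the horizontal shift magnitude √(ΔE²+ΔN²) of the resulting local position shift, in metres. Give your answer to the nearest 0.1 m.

421.4 m

The local east axis at (φ, λ) is (−sin λ, cos λ, 0), so ΔE = −sin(15.5594°)·(-428.8) + cos(15.5594°)·313.4 = 416.93 m.
The local north axis is (−sin φ cos λ, −sin φ sin λ, cos φ), giving ΔN = 366.490 − 74.583 − 230.969 = 60.94 m.
Horizontal magnitude = √(ΔE² + ΔN²) = √(416.93² + 60.94²) = 421.36 m.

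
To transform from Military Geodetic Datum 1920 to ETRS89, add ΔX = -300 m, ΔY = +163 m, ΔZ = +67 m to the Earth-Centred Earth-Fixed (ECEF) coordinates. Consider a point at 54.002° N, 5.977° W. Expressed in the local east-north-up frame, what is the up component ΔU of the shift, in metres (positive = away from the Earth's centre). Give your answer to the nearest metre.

The local up (radial) axis is (cos φ cos λ, cos φ sin λ, sin φ), giving ΔU = -175.369 − 9.976 + 54.206 = -131.14 m.

ΔU = -131 m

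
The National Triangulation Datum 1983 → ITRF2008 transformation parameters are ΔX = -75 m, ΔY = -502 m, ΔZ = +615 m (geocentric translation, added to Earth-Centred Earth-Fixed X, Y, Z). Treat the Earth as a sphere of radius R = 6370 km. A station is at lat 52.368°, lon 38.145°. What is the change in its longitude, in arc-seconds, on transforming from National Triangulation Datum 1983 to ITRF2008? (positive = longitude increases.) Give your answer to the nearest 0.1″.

sin φ = 0.791949, cos φ = 0.610588, sin λ = 0.617654, cos λ = 0.786450.
East component: ΔE = −sin λ·ΔX + cos λ·ΔY = −(0.617654)(-75) + (0.786450)(-502) = -348.47 m.
1° of latitude spans πR/180 = 111177 m; at latitude φ, 1° of longitude spans that × cos φ = 67883.6 m, so Δλ = -348.47 / 67883.6 × 3600 = -18.480″.

Δλ = -18.5″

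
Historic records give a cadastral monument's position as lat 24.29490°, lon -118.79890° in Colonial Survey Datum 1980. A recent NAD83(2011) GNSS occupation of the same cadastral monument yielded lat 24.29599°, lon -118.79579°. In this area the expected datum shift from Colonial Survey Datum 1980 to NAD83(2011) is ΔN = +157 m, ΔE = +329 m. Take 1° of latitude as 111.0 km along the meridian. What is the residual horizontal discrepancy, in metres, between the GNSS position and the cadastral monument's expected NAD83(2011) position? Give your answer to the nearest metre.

Observed coordinate differences: Δφ = +0.00109°, Δλ = +0.00311°.
Converting to metres (1° lat = 111000 m, cos φ = 0.911440): observed ΔN = 121.0 m, observed ΔE = 314.6 m.
Subtracting the expected shift leaves a residual of 121.0 − (157) = -36.0 m north and 314.6 − (329) = -14.4 m east.
Residual distance = √((-36.0)² + (-14.4)²) = 38.8 m.

39 m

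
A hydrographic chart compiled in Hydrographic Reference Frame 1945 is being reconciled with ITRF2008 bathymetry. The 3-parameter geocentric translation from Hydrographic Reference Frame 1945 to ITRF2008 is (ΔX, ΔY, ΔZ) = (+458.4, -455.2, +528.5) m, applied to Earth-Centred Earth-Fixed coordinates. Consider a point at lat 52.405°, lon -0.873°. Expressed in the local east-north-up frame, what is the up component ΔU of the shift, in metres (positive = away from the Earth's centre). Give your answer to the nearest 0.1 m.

The local up (radial) axis is (cos φ cos λ, cos φ sin λ, sin φ), giving ΔU = 279.626 + 4.231 + 418.753 = 702.61 m.

ΔU = 702.6 m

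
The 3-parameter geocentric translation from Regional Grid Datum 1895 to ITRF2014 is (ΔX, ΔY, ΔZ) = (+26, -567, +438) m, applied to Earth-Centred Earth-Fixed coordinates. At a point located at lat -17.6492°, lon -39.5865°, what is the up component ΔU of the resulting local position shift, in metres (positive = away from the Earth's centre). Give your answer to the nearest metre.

The local up (radial) axis is (cos φ cos λ, cos φ sin λ, sin φ), giving ΔU = 19.094 + 344.310 − 132.796 = 230.61 m.

ΔU = 231 m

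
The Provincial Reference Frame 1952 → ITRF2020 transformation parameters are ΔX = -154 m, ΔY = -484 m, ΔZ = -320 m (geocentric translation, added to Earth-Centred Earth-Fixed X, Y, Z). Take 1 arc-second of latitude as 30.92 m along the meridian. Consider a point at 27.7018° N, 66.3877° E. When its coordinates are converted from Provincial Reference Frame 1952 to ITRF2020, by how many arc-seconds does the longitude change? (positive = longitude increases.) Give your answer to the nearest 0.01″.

sin φ = 0.464870, cos φ = 0.885379, sin λ = 0.916277, cos λ = 0.400546.
East component: ΔE = −sin λ·ΔX + cos λ·ΔY = −(0.916277)(-154) + (0.400546)(-484) = -52.76 m.
1° of latitude spans 3600 × 30.92 = 111312 m; at latitude φ, 1° of longitude spans that × cos φ = 98553.3 m, so Δλ = -52.76 / 98553.3 × 3600 = -1.927″.

Δλ = -1.93″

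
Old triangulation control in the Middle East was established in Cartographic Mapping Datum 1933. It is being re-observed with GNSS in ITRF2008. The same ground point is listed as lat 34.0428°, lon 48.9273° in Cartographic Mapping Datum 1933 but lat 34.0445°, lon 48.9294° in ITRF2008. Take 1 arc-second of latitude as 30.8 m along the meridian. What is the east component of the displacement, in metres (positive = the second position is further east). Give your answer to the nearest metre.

Δφ = 34.0445° − 34.0428° = +0.0017°; Δλ = 48.9294° − 48.9273° = +0.0021°.
1° of latitude = 3600 × 30.80 = 110880 m.
ΔN = Δφ × 110880 = 188.5 m; ΔE = Δλ × 110880 × cos(34.0428°) = +0.0021 × 110880 × 0.828620 = 192.9 m.

ΔE = 193 m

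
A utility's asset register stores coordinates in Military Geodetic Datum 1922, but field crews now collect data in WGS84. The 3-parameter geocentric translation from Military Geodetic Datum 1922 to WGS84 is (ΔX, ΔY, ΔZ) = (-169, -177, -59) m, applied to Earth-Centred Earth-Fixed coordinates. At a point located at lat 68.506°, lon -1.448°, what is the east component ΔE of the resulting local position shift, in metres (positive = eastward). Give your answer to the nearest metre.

The local east axis at (φ, λ) is (−sin λ, cos λ, 0), so ΔE = −sin(-1.448°)·(-169) + cos(-1.448°)·(-177) = -181.21 m.

ΔE = -181 m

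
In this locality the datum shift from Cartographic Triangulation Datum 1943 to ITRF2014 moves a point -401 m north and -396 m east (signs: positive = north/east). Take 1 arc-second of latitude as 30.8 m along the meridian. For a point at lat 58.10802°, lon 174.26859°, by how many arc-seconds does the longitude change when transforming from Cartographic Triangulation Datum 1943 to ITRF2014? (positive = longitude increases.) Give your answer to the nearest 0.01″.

At latitude 58.10802°, cos φ = 0.528319.
1″ of longitude at this latitude = 30.80 × cos φ = 16.2722 m, so Δλ = -396.0 / 16.2722 = -24.336″.

Δλ = -24.34″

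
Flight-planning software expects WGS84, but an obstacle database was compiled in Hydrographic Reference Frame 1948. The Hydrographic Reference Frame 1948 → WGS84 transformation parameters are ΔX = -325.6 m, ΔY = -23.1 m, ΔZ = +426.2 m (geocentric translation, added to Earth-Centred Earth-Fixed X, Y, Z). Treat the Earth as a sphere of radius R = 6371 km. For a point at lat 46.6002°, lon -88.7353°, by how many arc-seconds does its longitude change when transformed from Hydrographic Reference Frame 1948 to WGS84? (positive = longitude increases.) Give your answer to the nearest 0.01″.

Δλ = -15.36″

sin φ = 0.726577, cos φ = 0.687085, sin λ = -0.999756, cos λ = 0.022071.
East component: ΔE = −sin λ·ΔX + cos λ·ΔY = −(-0.999756)(-325.6) + (0.022071)(-23.1) = -326.03 m.
1° of latitude spans πR/180 = 111195 m; at latitude φ, 1° of longitude spans that × cos φ = 76400.4 m, so Δλ = -326.03 / 76400.4 × 3600 = -15.363″.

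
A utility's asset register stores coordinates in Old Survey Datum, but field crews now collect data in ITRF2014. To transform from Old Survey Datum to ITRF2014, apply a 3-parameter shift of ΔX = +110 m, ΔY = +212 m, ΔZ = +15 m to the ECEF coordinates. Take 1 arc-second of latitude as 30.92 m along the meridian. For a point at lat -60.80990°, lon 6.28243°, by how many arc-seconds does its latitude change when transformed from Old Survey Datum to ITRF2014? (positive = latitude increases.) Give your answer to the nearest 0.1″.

Δφ = 4.0″

sin φ = -0.873006, cos φ = 0.487709, sin λ = 0.109430, cos λ = 0.993995.
North component: ΔN = −sin φ cos λ·ΔX − sin φ sin λ·ΔY + cos φ·ΔZ = −(-0.873006)(0.993995)(110) − (-0.873006)(0.109430)(212) + (0.487709)(15) = 123.02 m.
1° of latitude spans 3600 × 30.92 = 111312 m, so Δφ = 123.02 / 111312 × 3600 = 3.979″.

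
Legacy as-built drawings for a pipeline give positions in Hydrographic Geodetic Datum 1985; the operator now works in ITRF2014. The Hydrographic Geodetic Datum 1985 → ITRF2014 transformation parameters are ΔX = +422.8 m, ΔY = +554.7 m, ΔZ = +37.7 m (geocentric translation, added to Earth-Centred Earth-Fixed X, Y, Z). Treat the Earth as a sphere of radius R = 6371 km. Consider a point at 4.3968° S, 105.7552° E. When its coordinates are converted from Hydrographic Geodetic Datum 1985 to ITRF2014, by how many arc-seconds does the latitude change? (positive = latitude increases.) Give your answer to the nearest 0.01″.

Δφ = 2.26″

sin φ = -0.076663, cos φ = 0.997057, sin λ = 0.962431, cos λ = -0.271528.
North component: ΔN = −sin φ cos λ·ΔX − sin φ sin λ·ΔY + cos φ·ΔZ = −(-0.076663)(-0.271528)(422.8) − (-0.076663)(0.962431)(554.7) + (0.997057)(37.7) = 69.72 m.
1° of latitude spans πR/180 = 111195 m, so Δφ = 69.72 / 111195 × 3600 = 2.257″.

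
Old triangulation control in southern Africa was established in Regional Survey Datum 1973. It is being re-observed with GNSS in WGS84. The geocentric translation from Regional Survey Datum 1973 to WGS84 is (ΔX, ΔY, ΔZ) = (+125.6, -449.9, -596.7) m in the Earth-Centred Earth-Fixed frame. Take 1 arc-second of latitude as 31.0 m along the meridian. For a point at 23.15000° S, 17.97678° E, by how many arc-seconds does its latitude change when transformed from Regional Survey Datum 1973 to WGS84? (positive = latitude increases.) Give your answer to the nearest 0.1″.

sin φ = -0.393140, cos φ = 0.919479, sin λ = 0.308632, cos λ = 0.951182.
North component: ΔN = −sin φ cos λ·ΔX − sin φ sin λ·ΔY + cos φ·ΔZ = −(-0.393140)(0.951182)(125.6) − (-0.393140)(0.308632)(-449.9) + (0.919479)(-596.7) = -556.27 m.
1° of latitude spans 3600 × 31.00 = 111600 m, so Δφ = -556.27 / 111600 × 3600 = -17.944″.

Δφ = -17.9″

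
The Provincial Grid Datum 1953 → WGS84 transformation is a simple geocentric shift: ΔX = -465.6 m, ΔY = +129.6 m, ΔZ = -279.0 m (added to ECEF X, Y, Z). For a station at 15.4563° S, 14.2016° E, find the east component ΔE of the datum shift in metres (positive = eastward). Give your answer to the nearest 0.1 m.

The local east axis at (φ, λ) is (−sin λ, cos λ, 0), so ΔE = −sin(14.2016°)·(-465.6) + cos(14.2016°)·129.6 = 239.87 m.

ΔE = 239.9 m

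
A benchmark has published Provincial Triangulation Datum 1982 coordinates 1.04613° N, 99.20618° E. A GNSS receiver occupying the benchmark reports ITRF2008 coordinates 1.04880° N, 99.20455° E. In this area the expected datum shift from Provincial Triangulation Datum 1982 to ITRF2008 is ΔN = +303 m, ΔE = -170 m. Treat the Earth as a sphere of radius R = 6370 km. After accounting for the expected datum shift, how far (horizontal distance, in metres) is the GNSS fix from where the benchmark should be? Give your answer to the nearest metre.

13 m

Observed coordinate differences: Δφ = +0.00267°, Δλ = -0.00163°.
Converting to metres (1° lat = 111177 m, cos φ = 0.999833): observed ΔN = 296.8 m, observed ΔE = -181.2 m.
Subtracting the expected shift leaves a residual of 296.8 − (303) = -6.2 m north and -181.2 − (-170) = -11.2 m east.
Residual distance = √((-6.2)² + (-11.2)²) = 12.8 m.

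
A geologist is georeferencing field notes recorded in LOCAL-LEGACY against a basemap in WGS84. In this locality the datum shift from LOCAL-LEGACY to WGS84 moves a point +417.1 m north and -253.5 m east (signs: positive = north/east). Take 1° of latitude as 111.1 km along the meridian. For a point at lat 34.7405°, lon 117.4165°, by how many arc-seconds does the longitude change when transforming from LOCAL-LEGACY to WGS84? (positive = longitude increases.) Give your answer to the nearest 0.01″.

Δλ = -10.00″

At latitude 34.7405°, cos φ = 0.821741.
1° of longitude at this latitude = 111.1 × cos φ = 91.30 km, so Δλ = -253.5 / 91295.5 = -0.0027767° = -9.996″.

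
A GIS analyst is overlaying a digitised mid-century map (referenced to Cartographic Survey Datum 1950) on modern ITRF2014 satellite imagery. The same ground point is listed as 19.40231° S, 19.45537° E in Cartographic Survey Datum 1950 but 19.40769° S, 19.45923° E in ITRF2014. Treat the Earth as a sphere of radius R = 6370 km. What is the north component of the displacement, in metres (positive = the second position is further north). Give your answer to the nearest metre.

ΔN = -598 m

Δφ = -19.40769° − -19.40231° = -0.00538°; Δλ = 19.45923° − 19.45537° = +0.00386°.
1° along a meridian = πR/180 = 111177 m.
ΔN = Δφ × 111177 = -598.1 m; ΔE = Δλ × 111177 × cos(-19.40231°) = +0.00386 × 111177 × 0.943209 = 404.8 m.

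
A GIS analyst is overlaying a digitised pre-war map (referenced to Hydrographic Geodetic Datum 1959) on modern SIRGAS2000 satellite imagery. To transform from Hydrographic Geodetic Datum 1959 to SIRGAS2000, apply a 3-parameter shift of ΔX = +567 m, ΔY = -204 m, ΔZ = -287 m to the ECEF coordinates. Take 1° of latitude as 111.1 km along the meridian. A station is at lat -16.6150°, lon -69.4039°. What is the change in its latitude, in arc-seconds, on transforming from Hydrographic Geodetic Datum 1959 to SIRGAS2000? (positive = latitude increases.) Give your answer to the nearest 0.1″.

sin φ = -0.285939, cos φ = 0.958248, sin λ = -0.936083, cos λ = 0.351778.
North component: ΔN = −sin φ cos λ·ΔX − sin φ sin λ·ΔY + cos φ·ΔZ = −(-0.285939)(0.351778)(567) − (-0.285939)(-0.936083)(-204) + (0.958248)(-287) = -163.38 m.
1° of latitude spans 111100 m, so Δφ = -163.38 / 111100 × 3600 = -5.294″.

Δφ = -5.3″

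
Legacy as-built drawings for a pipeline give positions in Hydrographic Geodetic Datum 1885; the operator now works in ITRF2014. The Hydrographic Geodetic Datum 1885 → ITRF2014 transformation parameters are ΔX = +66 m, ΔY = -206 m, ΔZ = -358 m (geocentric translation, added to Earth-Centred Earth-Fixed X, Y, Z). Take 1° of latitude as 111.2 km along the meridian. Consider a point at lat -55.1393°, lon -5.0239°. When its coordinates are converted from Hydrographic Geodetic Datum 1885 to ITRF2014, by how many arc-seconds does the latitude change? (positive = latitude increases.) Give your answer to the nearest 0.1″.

sin φ = -0.820544, cos φ = 0.571583, sin λ = -0.087571, cos λ = 0.996158.
North component: ΔN = −sin φ cos λ·ΔX − sin φ sin λ·ΔY + cos φ·ΔZ = −(-0.820544)(0.996158)(66) − (-0.820544)(-0.087571)(-206) + (0.571583)(-358) = -135.88 m.
1° of latitude spans 111200 m, so Δφ = -135.88 / 111200 × 3600 = -4.399″.

Δφ = -4.4″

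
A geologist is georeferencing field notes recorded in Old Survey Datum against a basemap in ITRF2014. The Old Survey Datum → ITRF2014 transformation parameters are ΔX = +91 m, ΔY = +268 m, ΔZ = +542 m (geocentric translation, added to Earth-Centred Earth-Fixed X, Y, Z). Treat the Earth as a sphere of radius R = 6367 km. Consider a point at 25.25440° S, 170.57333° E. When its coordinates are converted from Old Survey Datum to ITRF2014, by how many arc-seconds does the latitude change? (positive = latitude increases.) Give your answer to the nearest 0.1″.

sin φ = -0.426638, cos φ = 0.904422, sin λ = 0.163785, cos λ = -0.986496.
North component: ΔN = −sin φ cos λ·ΔX − sin φ sin λ·ΔY + cos φ·ΔZ = −(-0.426638)(-0.986496)(91) − (-0.426638)(0.163785)(268) + (0.904422)(542) = 470.62 m.
1° of latitude spans πR/180 = 111125 m, so Δφ = 470.62 / 111125 × 3600 = 15.246″.

Δφ = 15.2″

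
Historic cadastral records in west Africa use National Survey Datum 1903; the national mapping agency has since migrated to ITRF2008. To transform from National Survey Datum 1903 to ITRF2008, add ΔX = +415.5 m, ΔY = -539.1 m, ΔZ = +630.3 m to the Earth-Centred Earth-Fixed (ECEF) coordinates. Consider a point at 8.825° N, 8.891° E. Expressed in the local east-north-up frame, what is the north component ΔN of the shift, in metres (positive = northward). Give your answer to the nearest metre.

At φ = 8.825°, λ = 8.891°: sin φ = 0.153417, cos φ = 0.988162, sin λ = 0.154555, cos λ = 0.987984.
ΔN = −sin φ cos λ·ΔX − sin φ sin λ·ΔY + cos φ·ΔZ = −(0.153417)(0.987984)(415.5) − (0.153417)(0.154555)(-539.1) + (0.988162)(630.3) = 572.64 m.

ΔN = 573 m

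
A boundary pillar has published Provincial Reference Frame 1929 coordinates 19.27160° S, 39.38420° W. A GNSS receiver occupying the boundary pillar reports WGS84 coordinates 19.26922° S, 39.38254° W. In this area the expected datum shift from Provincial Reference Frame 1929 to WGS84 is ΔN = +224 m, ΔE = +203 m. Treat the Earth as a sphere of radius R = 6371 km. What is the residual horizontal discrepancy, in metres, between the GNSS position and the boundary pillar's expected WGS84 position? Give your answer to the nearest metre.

50 m

Observed coordinate differences: Δφ = +0.00238°, Δλ = +0.00166°.
Converting to metres (1° lat = 111195 m, cos φ = 0.943965): observed ΔN = 264.6 m, observed ΔE = 174.2 m.
Subtracting the expected shift leaves a residual of 264.6 − (224) = 40.6 m north and 174.2 − (203) = -28.8 m east.
Residual distance = √(40.6² + (-28.8)²) = 49.8 m.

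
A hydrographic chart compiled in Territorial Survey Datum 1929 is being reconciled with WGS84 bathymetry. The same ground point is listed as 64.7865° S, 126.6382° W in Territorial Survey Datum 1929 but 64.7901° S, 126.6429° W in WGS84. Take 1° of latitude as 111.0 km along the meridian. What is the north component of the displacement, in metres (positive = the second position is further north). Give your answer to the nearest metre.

Δφ = -64.7901° − -64.7865° = -0.0036°; Δλ = -126.6429° − -126.6382° = -0.0047°.
ΔN = Δφ × 111000 = -399.6 m; ΔE = Δλ × 111000 × cos(-64.7865°) = -0.0047 × 111000 × 0.425992 = -222.2 m.

ΔN = -400 m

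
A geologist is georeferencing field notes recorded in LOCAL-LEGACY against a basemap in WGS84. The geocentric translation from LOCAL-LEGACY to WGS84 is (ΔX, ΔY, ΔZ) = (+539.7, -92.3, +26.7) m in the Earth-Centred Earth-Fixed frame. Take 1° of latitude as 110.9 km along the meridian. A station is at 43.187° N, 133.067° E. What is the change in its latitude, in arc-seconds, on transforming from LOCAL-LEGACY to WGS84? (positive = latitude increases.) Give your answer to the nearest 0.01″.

Δφ = 10.32″

sin φ = 0.684382, cos φ = 0.729124, sin λ = 0.730556, cos λ = -0.682853.
North component: ΔN = −sin φ cos λ·ΔX − sin φ sin λ·ΔY + cos φ·ΔZ = −(0.684382)(-0.682853)(539.7) − (0.684382)(0.730556)(-92.3) + (0.729124)(26.7) = 317.83 m.
1° of latitude spans 110900 m, so Δφ = 317.83 / 110900 × 3600 = 10.317″.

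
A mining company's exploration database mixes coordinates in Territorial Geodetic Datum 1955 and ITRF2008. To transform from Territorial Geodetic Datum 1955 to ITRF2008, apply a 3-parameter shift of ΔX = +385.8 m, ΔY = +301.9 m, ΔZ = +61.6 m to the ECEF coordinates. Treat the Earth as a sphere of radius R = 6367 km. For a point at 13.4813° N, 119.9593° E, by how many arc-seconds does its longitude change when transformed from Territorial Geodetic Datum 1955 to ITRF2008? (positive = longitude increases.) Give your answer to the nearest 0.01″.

sin φ = 0.233128, cos φ = 0.972446, sin λ = 0.866380, cos λ = -0.499385.
East component: ΔE = −sin λ·ΔX + cos λ·ΔY = −(0.866380)(385.8) + (-0.499385)(301.9) = -485.01 m.
1° of latitude spans πR/180 = 111125 m; at latitude φ, 1° of longitude spans that × cos φ = 108063.2 m, so Δλ = -485.01 / 108063.2 × 3600 = -16.158″.

Δλ = -16.16″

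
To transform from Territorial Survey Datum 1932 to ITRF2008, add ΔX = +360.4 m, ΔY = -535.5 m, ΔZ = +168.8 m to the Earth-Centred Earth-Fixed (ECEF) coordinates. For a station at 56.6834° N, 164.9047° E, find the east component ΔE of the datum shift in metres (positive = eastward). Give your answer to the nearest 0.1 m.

ΔE = 423.2 m

At φ = 56.6834°, λ = 164.9047°: sin φ = 0.835648, cos φ = 0.549265, sin λ = 0.260425, cos λ = -0.965494.
ΔE = −sin λ·ΔX + cos λ·ΔY = −(0.260425)·(360.4) + (-0.965494)·(-535.5) = 423.16 m.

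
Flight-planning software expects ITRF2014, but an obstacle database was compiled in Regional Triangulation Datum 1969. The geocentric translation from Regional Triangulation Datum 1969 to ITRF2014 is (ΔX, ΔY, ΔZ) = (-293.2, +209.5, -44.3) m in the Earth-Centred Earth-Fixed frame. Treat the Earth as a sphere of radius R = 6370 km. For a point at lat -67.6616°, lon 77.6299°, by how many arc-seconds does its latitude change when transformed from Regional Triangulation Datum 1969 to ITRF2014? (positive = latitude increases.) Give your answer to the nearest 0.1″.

sin φ = -0.924955, cos φ = 0.380076, sin λ = 0.976784, cos λ = 0.214226.
North component: ΔN = −sin φ cos λ·ΔX − sin φ sin λ·ΔY + cos φ·ΔZ = −(-0.924955)(0.214226)(-293.2) − (-0.924955)(0.976784)(209.5) + (0.380076)(-44.3) = 114.34 m.
1° of latitude spans πR/180 = 111177 m, so Δφ = 114.34 / 111177 × 3600 = 3.703″.

Δφ = 3.7″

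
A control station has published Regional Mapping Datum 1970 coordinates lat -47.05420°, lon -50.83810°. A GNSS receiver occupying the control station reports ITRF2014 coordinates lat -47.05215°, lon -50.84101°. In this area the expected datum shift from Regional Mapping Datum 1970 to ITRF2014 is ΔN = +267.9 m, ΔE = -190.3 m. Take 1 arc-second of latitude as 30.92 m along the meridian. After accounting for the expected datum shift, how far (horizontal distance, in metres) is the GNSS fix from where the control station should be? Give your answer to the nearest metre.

50 m

Observed coordinate differences: Δφ = +0.00205°, Δλ = -0.00291°.
Converting to metres (1° lat = 111312 m, cos φ = 0.681306): observed ΔN = 228.2 m, observed ΔE = -220.7 m.
Subtracting the expected shift leaves a residual of 228.2 − (267.9) = -39.7 m north and -220.7 − (-190.3) = -30.4 m east.
Residual distance = √((-39.7)² + (-30.4)²) = 50.0 m.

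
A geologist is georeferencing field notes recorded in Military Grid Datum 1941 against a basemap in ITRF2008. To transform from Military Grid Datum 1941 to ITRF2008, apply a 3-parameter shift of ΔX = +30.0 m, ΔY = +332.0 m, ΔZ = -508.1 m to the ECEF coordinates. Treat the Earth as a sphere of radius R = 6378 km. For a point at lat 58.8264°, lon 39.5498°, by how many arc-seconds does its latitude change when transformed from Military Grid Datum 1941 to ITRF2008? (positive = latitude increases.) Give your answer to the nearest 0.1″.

sin φ = 0.855603, cos φ = 0.517633, sin λ = 0.636749, cos λ = 0.771071.
North component: ΔN = −sin φ cos λ·ΔX − sin φ sin λ·ΔY + cos φ·ΔZ = −(0.855603)(0.771071)(30.0) − (0.855603)(0.636749)(332.0) + (0.517633)(-508.1) = -463.68 m.
1° of latitude spans πR/180 = 111317 m, so Δφ = -463.68 / 111317 × 3600 = -14.995″.

Δφ = -15.0″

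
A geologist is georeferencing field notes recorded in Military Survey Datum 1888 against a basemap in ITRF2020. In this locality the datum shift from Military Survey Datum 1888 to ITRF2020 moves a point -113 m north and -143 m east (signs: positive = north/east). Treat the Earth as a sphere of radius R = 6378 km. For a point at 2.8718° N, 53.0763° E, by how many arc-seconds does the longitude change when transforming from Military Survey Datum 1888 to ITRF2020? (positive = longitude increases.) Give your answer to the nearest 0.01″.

At latitude 2.8718°, cos φ = 0.998744.
One radian of longitude at latitude φ spans R cos φ, so Δλ = ΔE / (R cos φ) = -143.0 / (6378000 × 0.998744) = -2.2449e-05 rad = -4.630″.

Δλ = -4.63″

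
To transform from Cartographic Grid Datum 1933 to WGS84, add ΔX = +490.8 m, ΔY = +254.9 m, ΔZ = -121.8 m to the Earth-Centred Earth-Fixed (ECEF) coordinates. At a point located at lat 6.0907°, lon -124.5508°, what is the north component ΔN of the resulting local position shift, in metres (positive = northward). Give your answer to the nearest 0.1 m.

ΔN = -69.3 m

At φ = 6.0907°, λ = -124.5508°: sin φ = 0.106103, cos φ = 0.994355, sin λ = -0.823624, cos λ = -0.567137.
ΔN = −sin φ cos λ·ΔX − sin φ sin λ·ΔY + cos φ·ΔZ = −(0.106103)(-0.567137)(490.8) − (0.106103)(-0.823624)(254.9) + (0.994355)(-121.8) = -69.30 m.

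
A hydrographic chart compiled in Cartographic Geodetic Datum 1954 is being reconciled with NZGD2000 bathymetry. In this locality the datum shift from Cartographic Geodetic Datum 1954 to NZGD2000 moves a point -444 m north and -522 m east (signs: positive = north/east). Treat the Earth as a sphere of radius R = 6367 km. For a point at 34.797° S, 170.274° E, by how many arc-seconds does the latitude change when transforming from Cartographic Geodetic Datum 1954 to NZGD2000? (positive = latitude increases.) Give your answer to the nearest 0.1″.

Δφ = -14.4″

On a sphere of radius R, 1 rad of latitude = R, so Δφ = ΔN / R = -444.0 / 6367000 = -6.9735e-05 rad = -14.384″.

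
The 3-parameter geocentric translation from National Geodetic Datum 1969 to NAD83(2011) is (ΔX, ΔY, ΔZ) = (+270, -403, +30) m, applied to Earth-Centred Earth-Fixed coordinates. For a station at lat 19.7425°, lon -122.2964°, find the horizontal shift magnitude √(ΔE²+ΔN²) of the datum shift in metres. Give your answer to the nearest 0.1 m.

At φ = 19.7425°, λ = -122.2964°: sin φ = 0.337794, cos φ = 0.941220, sin λ = -0.845295, cos λ = -0.534299.
ΔE = −sin λ·ΔX + cos λ·ΔY = −(-0.845295)·(270) + (-0.534299)·(-403) = 443.55 m.
ΔN = −sin φ cos λ·ΔX − sin φ sin λ·ΔY + cos φ·ΔZ = −(0.337794)(-0.534299)(270) − (0.337794)(-0.845295)(-403) + (0.941220)(30) = -38.10 m.
Horizontal magnitude = √(ΔE² + ΔN²) = √(443.55² + (-38.10)²) = 445.19 m.

445.2 m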